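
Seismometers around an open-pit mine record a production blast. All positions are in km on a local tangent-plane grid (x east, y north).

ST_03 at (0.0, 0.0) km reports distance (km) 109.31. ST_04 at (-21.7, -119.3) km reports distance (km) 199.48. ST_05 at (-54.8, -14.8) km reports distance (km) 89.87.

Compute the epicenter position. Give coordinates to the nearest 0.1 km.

x ≈ -83.7 km, y ≈ 70.3 km

Circle about each station: x² + y² = 109.31²; (x + 21.7)² + (y + 119.3)² = 199.48²; (x + 54.8)² + (y + 14.8)² = 89.87².
Subtracting pairs of circle equations eliminates x²+y² and gives linear equations (the radical axes):
-43.4 x − 238.6 y = -13140.21
-109.6 x − 29.6 y = 7094.14
Solving the 2×2 system: x ≈ -83.7, y ≈ 70.3 km.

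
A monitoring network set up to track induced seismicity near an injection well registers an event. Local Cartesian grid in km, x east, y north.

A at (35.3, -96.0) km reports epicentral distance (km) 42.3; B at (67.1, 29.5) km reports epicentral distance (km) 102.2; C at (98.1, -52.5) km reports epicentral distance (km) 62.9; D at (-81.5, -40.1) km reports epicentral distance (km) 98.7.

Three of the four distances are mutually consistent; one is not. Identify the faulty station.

C

Solve using three stations at a time. Using A, B, D (subtract circle equations pairwise → linear system) gives (x, y) ≈ (15.4, -58.7).
Distances from that point to each station vs reported:
  A: calculated 42.3 vs reported 42.3 → residual 0.0 km
  B: calculated 102.2 vs reported 102.2 → residual 0.0 km
  C: calculated 82.9 vs reported 62.9 → residual 20.0 km
  D: calculated 98.7 vs reported 98.7 → residual 0.0 km
A, B, D are mutually consistent (residuals ≈ 0); C is off by 20.0 km.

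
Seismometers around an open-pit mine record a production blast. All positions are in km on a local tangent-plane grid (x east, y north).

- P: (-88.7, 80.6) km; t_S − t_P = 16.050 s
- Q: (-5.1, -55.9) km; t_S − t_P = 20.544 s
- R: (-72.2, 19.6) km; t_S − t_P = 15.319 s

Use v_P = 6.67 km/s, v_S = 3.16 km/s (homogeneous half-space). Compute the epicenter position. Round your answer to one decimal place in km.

Distance from S−P lag: d = Δt · v_P v_S / (v_P − v_S) = Δt · (6.67·3.16)/(6.67−3.16) ≈ 6.0049·Δt.
So d_P = 96.38, d_Q = 123.36, d_R = 91.99 km.
Circle about each station: (x + 88.7)² + (y − 80.6)² = 96.38²; (x + 5.1)² + (y + 55.9)² = 123.36²; (x + 72.2)² + (y − 19.6)² = 91.99².
Subtracting the P equation from the Q and R equations removes the quadratic terms:
167.2 x − 273.0 y = -17141.82
33.0 x − 122.0 y = -7940.11
Solving the 2×2 system: x ≈ 6.7, y ≈ 66.9 km.

(6.7, 66.9)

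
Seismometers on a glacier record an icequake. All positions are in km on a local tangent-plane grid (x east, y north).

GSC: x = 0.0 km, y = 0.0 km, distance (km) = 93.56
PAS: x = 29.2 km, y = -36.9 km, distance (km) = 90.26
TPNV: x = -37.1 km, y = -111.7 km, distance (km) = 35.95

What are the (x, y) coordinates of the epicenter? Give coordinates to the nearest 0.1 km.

Circle about each station: x² + y² = 93.56²; (x − 29.2)² + (y + 36.9)² = 90.26²; (x + 37.1)² + (y + 111.7)² = 35.95².
Subtracting pairs of circle equations eliminates x²+y² and gives linear equations (the radical axes):
58.4 x − 73.8 y = 2820.86
-74.2 x − 223.4 y = 21314.37
Solving the 2×2 system: x ≈ -50.9, y ≈ -78.5 km.
Check against GSC (with the unrounded x, y): √(x²+y²) = 93.56 ≈ 93.56 km. ✓

x ≈ -50.9 km, y ≈ -78.5 km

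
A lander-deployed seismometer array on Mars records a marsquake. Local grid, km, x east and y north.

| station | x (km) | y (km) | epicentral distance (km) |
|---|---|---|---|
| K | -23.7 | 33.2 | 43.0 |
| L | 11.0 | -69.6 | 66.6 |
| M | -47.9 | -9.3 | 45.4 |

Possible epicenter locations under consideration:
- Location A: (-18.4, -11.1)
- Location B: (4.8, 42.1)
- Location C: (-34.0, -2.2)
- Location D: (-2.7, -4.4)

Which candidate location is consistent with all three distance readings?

Location D

For each candidate, compare |candidate − station| to the reported distance:
Location A: residuals K 1.6, L 1.1, M 15.8 → max 15.8 km
Location B: residuals K 13.1, L 45.3, M 28.2 → max 45.3 km
Location C: residuals K 6.1, L 14.4, M 29.8 → max 29.8 km
Location D: residuals K 0.1, L 0.0, M 0.1 → max 0.1 km
Only Location D has all residuals ≈ 0.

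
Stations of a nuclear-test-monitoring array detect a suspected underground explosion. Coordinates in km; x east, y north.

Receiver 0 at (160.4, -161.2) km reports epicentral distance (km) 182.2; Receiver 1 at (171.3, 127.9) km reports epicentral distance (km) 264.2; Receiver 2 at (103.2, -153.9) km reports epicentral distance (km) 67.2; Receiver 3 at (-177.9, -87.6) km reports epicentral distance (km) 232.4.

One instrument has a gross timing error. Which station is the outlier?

Solve using three stations at a time. Using Receiver 1, Receiver 2, Receiver 3 (subtract circle equations pairwise → linear system) gives (x, y) ≈ (53.5, -108.6).
Distances from that point to each station vs reported:
  Receiver 0: calculated 119.1 vs reported 182.2 → residual 63.1 km
  Receiver 1: calculated 264.2 vs reported 264.2 → residual 0.0 km
  Receiver 2: calculated 67.2 vs reported 67.2 → residual 0.0 km
  Receiver 3: calculated 232.4 vs reported 232.4 → residual 0.0 km
Receiver 1, Receiver 2, Receiver 3 are mutually consistent (residuals ≈ 0); Receiver 0 is off by 63.1 km.

Receiver 0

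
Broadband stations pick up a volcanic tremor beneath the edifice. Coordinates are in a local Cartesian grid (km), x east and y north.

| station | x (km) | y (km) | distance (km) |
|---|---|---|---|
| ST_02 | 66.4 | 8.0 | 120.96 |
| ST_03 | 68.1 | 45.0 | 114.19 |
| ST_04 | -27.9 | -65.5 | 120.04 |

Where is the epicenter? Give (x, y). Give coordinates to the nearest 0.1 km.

Circle about each station: (x − 66.4)² + (y − 8.0)² = 120.96²; (x − 68.1)² + (y − 45.0)² = 114.19²; (x + 27.9)² + (y + 65.5)² = 120.04².
Subtracting the ST_02 equation from the ST_03 and ST_04 equations removes the quadratic terms:
3.4 x + 74.0 y = 3781.62
-188.6 x − 147.0 y = 817.42
Solving the 2×2 system: x ≈ -45.8, y ≈ 53.2 km.

-45.8 km east, 53.2 km north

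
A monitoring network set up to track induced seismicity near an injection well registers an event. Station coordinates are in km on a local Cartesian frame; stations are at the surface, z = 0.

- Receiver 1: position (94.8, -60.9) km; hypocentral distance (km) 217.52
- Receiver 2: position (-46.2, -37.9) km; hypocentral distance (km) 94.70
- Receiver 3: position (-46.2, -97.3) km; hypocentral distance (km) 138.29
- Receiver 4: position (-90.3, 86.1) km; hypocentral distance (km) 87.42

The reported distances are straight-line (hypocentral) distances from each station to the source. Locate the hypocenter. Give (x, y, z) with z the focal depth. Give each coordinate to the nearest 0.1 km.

x ≈ -100.7 km, y ≈ 17.9 km, depth ≈ 53.7 km

Each station gives a sphere (x−x_i)² + (y−y_i)² + z² = d_i² (stations at z=0).
Subtracting the Receiver 1 sphere from Receiver 2 and Receiver 3: z² cancels, leaving linear equations in x and y:
-282.0 x + 46.0 y = 29221.86
-282.0 x − 72.8 y = 27096.71
Solving: x ≈ -100.706, y ≈ 17.889 km (keep extra digits for the depth step; rounded: -100.7, 17.9).
Then from the Receiver 1 sphere: z² = 217.52² − (x − 94.8)² − (y + 60.9)² with x = -100.706, y = 17.889, so z ≈ 53.709 ≈ 53.7 km.
Check against Receiver 4 (with the unrounded solution): distance 87.44 ≈ 87.42 km. ✓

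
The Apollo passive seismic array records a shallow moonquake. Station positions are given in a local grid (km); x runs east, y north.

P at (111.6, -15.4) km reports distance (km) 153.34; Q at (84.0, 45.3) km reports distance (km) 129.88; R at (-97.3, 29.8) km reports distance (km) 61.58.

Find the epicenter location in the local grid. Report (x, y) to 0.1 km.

-40.1 km east, 7.0 km north

Circle about each station: (x − 111.6)² + (y + 15.4)² = 153.34²; (x − 84.0)² + (y − 45.3)² = 129.88²; (x + 97.3)² + (y − 29.8)² = 61.58².
Subtracting pairs of circle equations eliminates x²+y² and gives linear equations (the radical axes):
-55.2 x + 121.4 y = 3060.71
-417.8 x + 90.4 y = 17384.67
Solving the 2×2 system: x ≈ -40.1, y ≈ 7.0 km.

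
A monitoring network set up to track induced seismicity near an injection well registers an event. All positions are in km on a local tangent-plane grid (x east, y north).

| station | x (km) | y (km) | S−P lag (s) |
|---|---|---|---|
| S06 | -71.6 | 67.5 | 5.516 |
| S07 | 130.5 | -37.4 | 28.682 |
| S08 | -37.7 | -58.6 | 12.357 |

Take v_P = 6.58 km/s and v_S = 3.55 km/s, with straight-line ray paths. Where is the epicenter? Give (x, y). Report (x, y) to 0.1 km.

Distance from S−P lag: d = Δt · v_P v_S / (v_P − v_S) = Δt · (6.58·3.55)/(6.58−3.55) ≈ 7.7092·Δt.
So d_S06 = 42.52, d_S07 = 221.12, d_S08 = 95.26 km.
Circle about each station: (x + 71.6)² + (y − 67.5)² = 42.52²; (x − 130.5)² + (y + 37.4)² = 221.12²; (x + 37.7)² + (y + 58.6)² = 95.26².
Subtracting the S06 equation from the S07 and S08 equations removes the quadratic terms:
404.2 x − 209.8 y = -38339.90
67.8 x − 252.2 y = -12094.08
Solving the 2×2 system: x ≈ -81.3, y ≈ 26.1 km.

-81.3 km east, 26.1 km north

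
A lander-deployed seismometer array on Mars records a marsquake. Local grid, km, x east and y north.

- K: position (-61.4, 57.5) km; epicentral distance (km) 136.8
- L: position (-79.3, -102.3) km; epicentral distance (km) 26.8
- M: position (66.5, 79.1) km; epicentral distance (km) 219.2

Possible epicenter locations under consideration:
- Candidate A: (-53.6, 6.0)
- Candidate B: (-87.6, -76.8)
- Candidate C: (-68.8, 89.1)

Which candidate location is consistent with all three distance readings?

For each candidate, compare |candidate − station| to the reported distance:
Candidate A: residuals K 84.7, L 84.5, M 78.6 → max 84.7 km
Candidate B: residuals K 0.0, L 0.0, M 0.0 → max 0.0 km
Candidate C: residuals K 104.3, L 164.9, M 83.5 → max 164.9 km
Only Candidate B has all residuals ≈ 0.

Candidate B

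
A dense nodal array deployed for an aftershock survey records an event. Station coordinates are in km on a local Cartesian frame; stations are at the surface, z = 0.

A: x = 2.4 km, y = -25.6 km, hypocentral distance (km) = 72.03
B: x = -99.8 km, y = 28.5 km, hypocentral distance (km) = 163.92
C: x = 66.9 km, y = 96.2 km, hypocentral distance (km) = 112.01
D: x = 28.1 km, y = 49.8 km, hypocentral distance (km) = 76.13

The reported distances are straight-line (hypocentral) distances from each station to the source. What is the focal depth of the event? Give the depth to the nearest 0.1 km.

46.0 km

Each station gives a sphere (x−x_i)² + (y−y_i)² + z² = d_i² (stations at z=0).
Subtracting the A sphere from B and C: z² cancels, leaving linear equations in x and y:
-204.4 x + 108.2 y = -11570.28
129.0 x + 243.6 y = 5711.01
Solving: x ≈ 53.905, y ≈ -5.102 km (keep extra digits for the depth step; rounded: 53.9, -5.1).
Then from the A sphere: z² = 72.03² − (x − 2.4)² − (y + 25.6)² with x = 53.905, y = -5.102, so z ≈ 45.993 ≈ 46.0 km.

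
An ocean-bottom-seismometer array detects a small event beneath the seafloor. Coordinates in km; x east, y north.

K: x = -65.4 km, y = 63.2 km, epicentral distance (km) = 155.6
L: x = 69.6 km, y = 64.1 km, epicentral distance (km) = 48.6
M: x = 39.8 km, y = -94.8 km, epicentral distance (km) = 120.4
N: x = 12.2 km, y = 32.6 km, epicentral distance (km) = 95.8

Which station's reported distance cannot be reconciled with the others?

Solve using three stations at a time. Using K, L, M (subtract circle equations pairwise → linear system) gives (x, y) ≈ (83.3, 17.5).
Distances from that point to each station vs reported:
  K: calculated 155.6 vs reported 155.6 → residual 0.0 km
  L: calculated 48.6 vs reported 48.6 → residual 0.0 km
  M: calculated 120.4 vs reported 120.4 → residual 0.0 km
  N: calculated 72.7 vs reported 95.8 → residual 23.1 km
K, L, M are mutually consistent (residuals ≈ 0); N is off by 23.1 km.

N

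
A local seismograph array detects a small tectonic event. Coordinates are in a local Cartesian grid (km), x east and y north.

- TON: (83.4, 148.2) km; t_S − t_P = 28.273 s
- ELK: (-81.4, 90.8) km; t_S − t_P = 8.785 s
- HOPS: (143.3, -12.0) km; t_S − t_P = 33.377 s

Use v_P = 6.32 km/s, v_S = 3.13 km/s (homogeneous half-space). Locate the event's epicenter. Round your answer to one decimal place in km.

(-56.4, 42.4)

Distance from S−P lag: d = Δt · v_P v_S / (v_P − v_S) = Δt · (6.32·3.13)/(6.32−3.13) ≈ 6.2011·Δt.
So d_TON = 175.32, d_ELK = 54.48, d_HOPS = 206.98 km.
Circle about each station: (x − 83.4)² + (y − 148.2)² = 175.32²; (x + 81.4)² + (y − 90.8)² = 54.48²; (x − 143.3)² + (y + 12.0)² = 206.98².
Subtracting pairs of circle equations eliminates x²+y² and gives linear equations (the radical axes):
-329.6 x − 114.8 y = 13720.83
119.8 x − 320.4 y = -20343.53
Solving the 2×2 system: x ≈ -56.4, y ≈ 42.4 km.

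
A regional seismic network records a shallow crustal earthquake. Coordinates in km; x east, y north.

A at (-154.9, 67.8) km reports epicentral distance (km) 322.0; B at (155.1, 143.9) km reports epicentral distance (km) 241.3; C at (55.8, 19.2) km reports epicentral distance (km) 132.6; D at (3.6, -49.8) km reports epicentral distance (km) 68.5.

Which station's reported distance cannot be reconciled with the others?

Solve using three stations at a time. Using A, B, C (subtract circle equations pairwise → linear system) gives (x, y) ≈ (122.8, -95.2).
Distances from that point to each station vs reported:
  A: calculated 322.0 vs reported 322.0 → residual 0.0 km
  B: calculated 241.3 vs reported 241.3 → residual 0.0 km
  C: calculated 132.6 vs reported 132.6 → residual 0.0 km
  D: calculated 127.5 vs reported 68.5 → residual 59.0 km
A, B, C are mutually consistent (residuals ≈ 0); D is off by 59.0 km.

D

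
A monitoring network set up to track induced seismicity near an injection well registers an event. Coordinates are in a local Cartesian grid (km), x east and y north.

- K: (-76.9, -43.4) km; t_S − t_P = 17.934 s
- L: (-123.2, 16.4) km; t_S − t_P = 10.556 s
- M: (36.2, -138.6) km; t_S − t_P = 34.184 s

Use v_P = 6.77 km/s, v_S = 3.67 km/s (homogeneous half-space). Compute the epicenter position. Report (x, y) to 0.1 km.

(-101.6, 98.2)

Distance from S−P lag: d = Δt · v_P v_S / (v_P − v_S) = Δt · (6.77·3.67)/(6.77−3.67) ≈ 8.0148·Δt.
So d_K = 143.74, d_L = 84.60, d_M = 273.98 km.
Circle about each station: (x + 76.9)² + (y + 43.4)² = 143.74²; (x + 123.2)² + (y − 16.4)² = 84.60²; (x − 36.2)² + (y + 138.6)² = 273.98².
Subtracting the K equation from the L and M equations removes the quadratic terms:
-92.6 x + 119.6 y = 21154.06
226.2 x − 190.4 y = -41680.62
Solving the 2×2 system: x ≈ -101.6, y ≈ 98.2 km.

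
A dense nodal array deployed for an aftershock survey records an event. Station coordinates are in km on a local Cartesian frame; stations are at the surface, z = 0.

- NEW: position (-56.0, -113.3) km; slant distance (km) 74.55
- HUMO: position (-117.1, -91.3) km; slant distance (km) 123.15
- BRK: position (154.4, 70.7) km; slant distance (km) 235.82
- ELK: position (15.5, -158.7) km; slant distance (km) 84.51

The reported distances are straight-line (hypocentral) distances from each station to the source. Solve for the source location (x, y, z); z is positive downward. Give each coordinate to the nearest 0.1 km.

x ≈ -5.3 km, y ≈ -95.0 km, depth ≈ 51.5 km

Each station gives a sphere (x−x_i)² + (y−y_i)² + z² = d_i² (stations at z=0).
Subtracting the NEW sphere from HUMO and BRK: z² cancels, leaving linear equations in x and y:
-122.2 x + 44.0 y = -3533.01
420.8 x + 368.0 y = -37188.41
Solving: x ≈ -5.295, y ≈ -95.001 km (keep extra digits for the depth step; rounded: -5.3, -95.0).
Then from the NEW sphere: z² = 74.55² − (x + 56.0)² − (y + 113.3)² with x = -5.295, y = -95.001, so z ≈ 51.496 ≈ 51.5 km.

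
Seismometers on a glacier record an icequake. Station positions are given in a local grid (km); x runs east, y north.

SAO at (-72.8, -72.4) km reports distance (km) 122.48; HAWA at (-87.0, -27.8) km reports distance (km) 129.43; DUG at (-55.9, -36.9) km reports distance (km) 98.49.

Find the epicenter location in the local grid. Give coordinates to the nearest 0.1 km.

x ≈ 42.4 km, y ≈ -30.8 km

Circle about each station: (x + 72.8)² + (y + 72.4)² = 122.48²; (x + 87.0)² + (y + 27.8)² = 129.43²; (x + 55.9)² + (y + 36.9)² = 98.49².
Subtracting pairs of circle equations eliminates x²+y² and gives linear equations (the radical axes):
-28.4 x + 89.2 y = -3950.53
33.8 x + 71.0 y = -754.11
Solving the 2×2 system: x ≈ 42.4, y ≈ -30.8 km.
Check against SAO (with the unrounded x, y): √((x + 72.8)²+(y + 72.4)²) = 122.46 ≈ 122.48 km. ✓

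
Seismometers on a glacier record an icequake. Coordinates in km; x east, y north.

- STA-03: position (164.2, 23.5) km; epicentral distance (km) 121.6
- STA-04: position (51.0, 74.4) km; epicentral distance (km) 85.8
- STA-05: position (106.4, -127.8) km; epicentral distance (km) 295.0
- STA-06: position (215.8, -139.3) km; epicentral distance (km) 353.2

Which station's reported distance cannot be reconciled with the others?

STA-03

Solve using three stations at a time. Using STA-04, STA-05, STA-06 (subtract circle equations pairwise → linear system) gives (x, y) ≈ (18.9, 153.9).
Distances from that point to each station vs reported:
  STA-03: calculated 195.2 vs reported 121.6 → residual 73.6 km
  STA-04: calculated 85.7 vs reported 85.8 → residual 0.1 km
  STA-05: calculated 295.0 vs reported 295.0 → residual 0.0 km
  STA-06: calculated 353.2 vs reported 353.2 → residual 0.0 km
STA-04, STA-05, STA-06 are mutually consistent (residuals ≈ 0); STA-03 is off by 73.6 km.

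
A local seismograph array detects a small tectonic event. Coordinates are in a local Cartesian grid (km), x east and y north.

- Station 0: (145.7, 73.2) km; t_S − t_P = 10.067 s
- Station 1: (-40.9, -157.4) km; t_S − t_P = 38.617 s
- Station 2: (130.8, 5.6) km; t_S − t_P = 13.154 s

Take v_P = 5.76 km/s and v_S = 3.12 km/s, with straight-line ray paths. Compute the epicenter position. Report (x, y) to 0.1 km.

Distance from S−P lag: d = Δt · v_P v_S / (v_P − v_S) = Δt · (5.76·3.12)/(5.76−3.12) ≈ 6.8073·Δt.
So d_Station 0 = 68.53, d_Station 1 = 262.88, d_Station 2 = 89.54 km.
Circle about each station: (x − 145.7)² + (y − 73.2)² = 68.53²; (x + 40.9)² + (y + 157.4)² = 262.88²; (x − 130.8)² + (y − 5.6)² = 89.54².
Subtracting pairs of circle equations eliminates x²+y² and gives linear equations (the radical axes):
-373.2 x − 461.2 y = -64548.69
-29.8 x − 135.2 y = -12767.78
Solving the 2×2 system: x ≈ 77.3, y ≈ 77.4 km.

x ≈ 77.3 km, y ≈ 77.4 km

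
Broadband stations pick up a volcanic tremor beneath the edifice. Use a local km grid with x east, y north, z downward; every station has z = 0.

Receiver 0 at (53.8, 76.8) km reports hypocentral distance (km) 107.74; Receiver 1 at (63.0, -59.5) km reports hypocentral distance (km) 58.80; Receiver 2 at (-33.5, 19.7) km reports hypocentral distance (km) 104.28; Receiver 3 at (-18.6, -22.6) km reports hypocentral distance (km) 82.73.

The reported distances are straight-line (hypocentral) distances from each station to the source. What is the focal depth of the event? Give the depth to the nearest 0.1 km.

Each station gives a sphere (x−x_i)² + (y−y_i)² + z² = d_i² (stations at z=0).
Subtracting the Receiver 0 sphere from Receiver 1 and Receiver 2: z² cancels, leaving linear equations in x and y:
18.4 x − 272.6 y = 6867.04
-174.6 x − 114.2 y = -6548.75
Solving: x ≈ 51.701, y ≈ -21.701 km (keep extra digits for the depth step; rounded: 51.7, -21.7).
Then from the Receiver 0 sphere: z² = 107.74² − (x − 53.8)² − (y − 76.8)² with x = 51.701, y = -21.701, so z ≈ 43.601 ≈ 43.6 km.

depth ≈ 43.6 km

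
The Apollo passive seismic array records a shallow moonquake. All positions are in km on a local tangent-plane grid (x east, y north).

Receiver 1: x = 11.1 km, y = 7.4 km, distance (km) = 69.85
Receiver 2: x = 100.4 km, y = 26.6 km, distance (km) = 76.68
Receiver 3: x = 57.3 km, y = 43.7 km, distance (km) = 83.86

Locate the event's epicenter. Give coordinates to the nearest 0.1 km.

Circle about each station: (x − 11.1)² + (y − 7.4)² = 69.85²; (x − 100.4)² + (y − 26.6)² = 76.68²; (x − 57.3)² + (y − 43.7)² = 83.86².
Subtracting the Receiver 1 equation from the Receiver 2 and Receiver 3 equations removes the quadratic terms:
178.6 x + 38.4 y = 9608.95
92.4 x + 72.6 y = 2861.53
Solving the 2×2 system: x ≈ 62.4, y ≈ -40.0 km.

62.4 km east, -40.0 km north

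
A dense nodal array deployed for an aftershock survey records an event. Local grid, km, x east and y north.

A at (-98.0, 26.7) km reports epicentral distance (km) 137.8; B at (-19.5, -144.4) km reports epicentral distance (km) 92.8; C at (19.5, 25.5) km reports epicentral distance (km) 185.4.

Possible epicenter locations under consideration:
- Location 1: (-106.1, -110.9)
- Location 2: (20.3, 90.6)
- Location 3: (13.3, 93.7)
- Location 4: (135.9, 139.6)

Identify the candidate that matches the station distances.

For each candidate, compare |candidate − station| to the reported distance:
Location 1: residuals A 0.0, B 0.1, C 0.0 → max 0.1 km
Location 2: residuals A 3.3, B 145.5, C 120.3 → max 145.5 km
Location 3: residuals A 7.9, B 147.5, C 116.9 → max 147.5 km
Location 4: residuals A 121.9, B 230.9, C 22.4 → max 230.9 km
Only Location 1 has all residuals ≈ 0.

Location 1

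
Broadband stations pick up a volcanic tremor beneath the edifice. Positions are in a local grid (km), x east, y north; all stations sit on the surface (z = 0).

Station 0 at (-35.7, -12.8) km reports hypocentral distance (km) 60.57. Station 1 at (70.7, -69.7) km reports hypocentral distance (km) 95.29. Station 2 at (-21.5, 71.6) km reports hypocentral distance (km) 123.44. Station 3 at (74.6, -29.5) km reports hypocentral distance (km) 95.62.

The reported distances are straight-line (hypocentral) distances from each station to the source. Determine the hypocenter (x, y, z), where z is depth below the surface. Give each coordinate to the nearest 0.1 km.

x ≈ -8.6 km, y ≈ -42.5 km, depth ≈ 45.3 km

Each station gives a sphere (x−x_i)² + (y−y_i)² + z² = d_i² (stations at z=0).
Subtracting the Station 0 sphere from Station 1 and Station 2: z² cancels, leaving linear equations in x and y:
212.8 x − 113.8 y = 3006.79
28.4 x + 168.8 y = -7418.23
Solving: x ≈ -8.598, y ≈ -42.500 km (keep extra digits for the depth step; rounded: -8.6, -42.5).
Then from the Station 0 sphere: z² = 60.57² − (x + 35.7)² − (y + 12.8)² with x = -8.598, y = -42.500, so z ≈ 45.300 ≈ 45.3 km.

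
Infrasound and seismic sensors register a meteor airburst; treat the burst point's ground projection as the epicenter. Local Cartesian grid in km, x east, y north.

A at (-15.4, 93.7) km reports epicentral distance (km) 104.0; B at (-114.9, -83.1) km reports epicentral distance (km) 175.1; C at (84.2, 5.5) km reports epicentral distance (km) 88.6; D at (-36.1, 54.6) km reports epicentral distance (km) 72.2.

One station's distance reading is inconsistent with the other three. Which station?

B

Solve using three stations at a time. Using A, C, D (subtract circle equations pairwise → linear system) gives (x, y) ≈ (-3.1, -9.5).
Distances from that point to each station vs reported:
  A: calculated 103.9 vs reported 104.0 → residual 0.1 km
  B: calculated 133.9 vs reported 175.1 → residual 41.2 km
  C: calculated 88.5 vs reported 88.6 → residual 0.1 km
  D: calculated 72.1 vs reported 72.2 → residual 0.1 km
A, C, D are mutually consistent (residuals ≈ 0); B is off by 41.2 km.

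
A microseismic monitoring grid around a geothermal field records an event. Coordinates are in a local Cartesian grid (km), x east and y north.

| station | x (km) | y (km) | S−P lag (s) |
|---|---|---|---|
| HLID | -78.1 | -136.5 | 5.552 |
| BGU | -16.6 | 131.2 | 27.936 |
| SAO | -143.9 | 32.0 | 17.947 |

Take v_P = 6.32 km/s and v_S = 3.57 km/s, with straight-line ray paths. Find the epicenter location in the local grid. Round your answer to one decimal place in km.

(-65.6, -92.7)

Distance from S−P lag: d = Δt · v_P v_S / (v_P − v_S) = Δt · (6.32·3.57)/(6.32−3.57) ≈ 8.2045·Δt.
So d_HLID = 45.55, d_BGU = 229.20, d_SAO = 147.25 km.
Circle about each station: (x + 78.1)² + (y + 136.5)² = 45.55²; (x + 16.6)² + (y − 131.2)² = 229.20²; (x + 143.9)² + (y − 32.0)² = 147.25².
Subtracting the HLID equation from the BGU and SAO equations removes the quadratic terms:
123.0 x + 535.4 y = -57700.70
-131.6 x + 337.0 y = -22608.41
Solving the 2×2 system: x ≈ -65.6, y ≈ -92.7 km.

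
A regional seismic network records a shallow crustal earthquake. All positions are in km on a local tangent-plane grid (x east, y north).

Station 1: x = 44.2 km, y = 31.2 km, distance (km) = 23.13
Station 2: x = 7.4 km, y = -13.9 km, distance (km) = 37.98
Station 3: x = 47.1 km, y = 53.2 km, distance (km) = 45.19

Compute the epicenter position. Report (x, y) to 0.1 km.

(37.7, 9.0)

Circle about each station: (x − 44.2)² + (y − 31.2)² = 23.13²; (x − 7.4)² + (y + 13.9)² = 37.98²; (x − 47.1)² + (y − 53.2)² = 45.19².
Subtracting pairs of circle equations eliminates x²+y² and gives linear equations (the radical axes):
-73.6 x − 90.2 y = -3586.59
5.8 x + 44.0 y = 614.43
Solving the 2×2 system: x ≈ 37.7, y ≈ 9.0 km.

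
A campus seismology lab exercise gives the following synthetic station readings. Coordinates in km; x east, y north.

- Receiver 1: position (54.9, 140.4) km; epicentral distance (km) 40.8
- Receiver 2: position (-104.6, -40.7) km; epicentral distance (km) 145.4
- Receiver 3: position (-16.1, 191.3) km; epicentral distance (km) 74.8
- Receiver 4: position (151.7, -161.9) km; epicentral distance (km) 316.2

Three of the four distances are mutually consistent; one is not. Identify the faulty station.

Receiver 2

Solve using three stations at a time. Using Receiver 1, Receiver 3, Receiver 4 (subtract circle equations pairwise → linear system) gives (x, y) ≈ (17.3, 124.3).
Distances from that point to each station vs reported:
  Receiver 1: calculated 40.9 vs reported 40.8 → residual 0.1 km
  Receiver 2: calculated 205.2 vs reported 145.4 → residual 59.8 km
  Receiver 3: calculated 74.8 vs reported 74.8 → residual 0.0 km
  Receiver 4: calculated 316.2 vs reported 316.2 → residual 0.0 km
Receiver 1, Receiver 3, Receiver 4 are mutually consistent (residuals ≈ 0); Receiver 2 is off by 59.8 km.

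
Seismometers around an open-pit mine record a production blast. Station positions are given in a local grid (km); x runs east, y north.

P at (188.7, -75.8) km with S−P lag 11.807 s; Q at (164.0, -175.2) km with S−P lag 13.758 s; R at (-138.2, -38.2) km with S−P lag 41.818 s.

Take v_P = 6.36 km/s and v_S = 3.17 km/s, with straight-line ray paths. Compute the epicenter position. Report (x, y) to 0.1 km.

(118.5, -101.1)

Distance from S−P lag: d = Δt · v_P v_S / (v_P − v_S) = Δt · (6.36·3.17)/(6.36−3.17) ≈ 6.3201·Δt.
So d_P = 74.62, d_Q = 86.95, d_R = 264.30 km.
Circle about each station: (x − 188.7)² + (y + 75.8)² = 74.62²; (x − 164.0)² + (y + 175.2)² = 86.95²; (x + 138.2)² + (y + 38.2)² = 264.30².
Subtracting the P equation from the Q and R equations removes the quadratic terms:
-49.4 x − 198.8 y = 14245.55
-653.8 x + 75.2 y = -85081.20
Solving the 2×2 system: x ≈ 118.5, y ≈ -101.1 km.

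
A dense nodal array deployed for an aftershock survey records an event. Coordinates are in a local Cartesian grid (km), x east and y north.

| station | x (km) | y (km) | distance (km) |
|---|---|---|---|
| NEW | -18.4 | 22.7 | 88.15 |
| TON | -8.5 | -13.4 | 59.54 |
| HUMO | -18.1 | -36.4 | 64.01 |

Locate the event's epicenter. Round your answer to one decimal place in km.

Circle about each station: (x + 18.4)² + (y − 22.7)² = 88.15²; (x + 8.5)² + (y + 13.4)² = 59.54²; (x + 18.1)² + (y + 36.4)² = 64.01².
Subtracting pairs of circle equations eliminates x²+y² and gives linear equations (the radical axes):
19.8 x − 72.2 y = 3623.37
0.6 x − 118.2 y = 4471.86
Solving the 2×2 system: x ≈ 45.9, y ≈ -37.6 km.
Check against NEW (with the unrounded x, y): √((x + 18.4)²+(y − 22.7)²) = 88.14 ≈ 88.15 km. ✓

x ≈ 45.9 km, y ≈ -37.6 km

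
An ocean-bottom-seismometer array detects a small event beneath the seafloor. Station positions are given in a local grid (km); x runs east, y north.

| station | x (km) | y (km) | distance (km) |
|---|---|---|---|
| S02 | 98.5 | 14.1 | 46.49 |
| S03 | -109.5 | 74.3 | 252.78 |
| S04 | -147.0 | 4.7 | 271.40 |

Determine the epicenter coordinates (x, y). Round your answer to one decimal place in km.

Circle about each station: (x − 98.5)² + (y − 14.1)² = 46.49²; (x + 109.5)² + (y − 74.3)² = 252.78²; (x + 147.0)² + (y − 4.7)² = 271.40².
Subtracting pairs of circle equations eliminates x²+y² and gives linear equations (the radical axes):
-416.0 x + 120.4 y = -54126.73
-491.0 x − 18.8 y = -59766.61
Solving the 2×2 system: x ≈ 122.7, y ≈ -25.6 km.
Check against S02 (with the unrounded x, y): √((x − 98.5)²+(y − 14.1)²) = 46.49 ≈ 46.49 km. ✓

122.7 km east, -25.6 km north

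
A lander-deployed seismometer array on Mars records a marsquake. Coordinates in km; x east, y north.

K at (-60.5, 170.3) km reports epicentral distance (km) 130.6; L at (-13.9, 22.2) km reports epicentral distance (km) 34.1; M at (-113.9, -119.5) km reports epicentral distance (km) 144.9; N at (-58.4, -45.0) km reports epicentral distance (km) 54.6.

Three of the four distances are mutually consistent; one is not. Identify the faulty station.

K

Solve using three stations at a time. Using L, M, N (subtract circle equations pairwise → linear system) gives (x, y) ≈ (-44.9, 7.9).
Distances from that point to each station vs reported:
  K: calculated 163.1 vs reported 130.6 → residual 32.5 km
  L: calculated 34.1 vs reported 34.1 → residual 0.0 km
  M: calculated 144.9 vs reported 144.9 → residual 0.0 km
  N: calculated 54.6 vs reported 54.6 → residual 0.0 km
L, M, N are mutually consistent (residuals ≈ 0); K is off by 32.5 km.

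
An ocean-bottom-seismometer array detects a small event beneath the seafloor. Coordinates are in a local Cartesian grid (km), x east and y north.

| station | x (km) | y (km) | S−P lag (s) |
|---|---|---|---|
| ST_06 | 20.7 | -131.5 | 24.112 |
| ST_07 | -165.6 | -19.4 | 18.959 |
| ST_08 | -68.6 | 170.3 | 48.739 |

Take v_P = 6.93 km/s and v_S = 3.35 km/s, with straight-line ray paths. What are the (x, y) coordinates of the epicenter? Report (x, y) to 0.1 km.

x ≈ -135.5 km, y ≈ -138.6 km

Distance from S−P lag: d = Δt · v_P v_S / (v_P − v_S) = Δt · (6.93·3.35)/(6.93−3.35) ≈ 6.4848·Δt.
So d_ST_06 = 156.36, d_ST_07 = 122.94, d_ST_08 = 316.06 km.
Circle about each station: (x − 20.7)² + (y + 131.5)² = 156.36²; (x + 165.6)² + (y + 19.4)² = 122.94²; (x + 68.6)² + (y − 170.3)² = 316.06².
Subtracting pairs of circle equations eliminates x²+y² and gives linear equations (the radical axes):
-372.6 x + 224.2 y = 19413.19
-178.6 x + 603.6 y = -59458.16
Solving the 2×2 system: x ≈ -135.5, y ≈ -138.6 km.
Check against ST_06 (with the unrounded x, y): √((x − 20.7)²+(y + 131.5)²) = 156.36 ≈ 156.36 km. ✓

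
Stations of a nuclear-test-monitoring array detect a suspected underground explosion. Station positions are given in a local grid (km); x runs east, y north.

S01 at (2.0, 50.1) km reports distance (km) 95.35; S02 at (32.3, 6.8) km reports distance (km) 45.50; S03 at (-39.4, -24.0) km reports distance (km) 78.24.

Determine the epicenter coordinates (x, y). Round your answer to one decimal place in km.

Circle about each station: (x − 2.0)² + (y − 50.1)² = 95.35²; (x − 32.3)² + (y − 6.8)² = 45.50²; (x + 39.4)² + (y + 24.0)² = 78.24².
Subtracting the S01 equation from the S02 and S03 equations removes the quadratic terms:
60.6 x − 86.6 y = 5596.89
-82.8 x − 148.2 y = 2584.47
Solving the 2×2 system: x ≈ 37.5, y ≈ -38.4 km.

37.5 km east, -38.4 km north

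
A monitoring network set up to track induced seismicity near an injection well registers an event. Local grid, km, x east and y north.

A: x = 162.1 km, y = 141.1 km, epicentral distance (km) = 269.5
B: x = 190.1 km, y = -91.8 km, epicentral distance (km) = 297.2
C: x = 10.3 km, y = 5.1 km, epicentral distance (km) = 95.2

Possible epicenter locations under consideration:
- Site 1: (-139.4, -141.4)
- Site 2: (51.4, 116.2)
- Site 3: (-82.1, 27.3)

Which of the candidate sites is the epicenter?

For each candidate, compare |candidate − station| to the reported distance:
Site 1: residuals A 143.7, B 36.0, C 114.3 → max 143.7 km
Site 2: residuals A 156.0, B 47.2, C 23.3 → max 156.0 km
Site 3: residuals A 0.1, B 0.1, C 0.2 → max 0.2 km
Only Site 3 has all residuals ≈ 0.

Site 3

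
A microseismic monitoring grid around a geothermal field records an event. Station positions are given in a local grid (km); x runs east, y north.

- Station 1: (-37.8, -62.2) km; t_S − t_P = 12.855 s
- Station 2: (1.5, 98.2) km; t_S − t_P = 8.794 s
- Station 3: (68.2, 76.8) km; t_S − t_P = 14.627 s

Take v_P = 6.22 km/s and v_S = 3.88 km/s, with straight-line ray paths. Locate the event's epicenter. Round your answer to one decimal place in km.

Distance from S−P lag: d = Δt · v_P v_S / (v_P − v_S) = Δt · (6.22·3.88)/(6.22−3.88) ≈ 10.3135·Δt.
So d_Station 1 = 132.58, d_Station 2 = 90.70, d_Station 3 = 150.86 km.
Circle about each station: (x + 37.8)² + (y + 62.2)² = 132.58²; (x − 1.5)² + (y − 98.2)² = 90.70²; (x − 68.2)² + (y − 76.8)² = 150.86².
Subtracting pairs of circle equations eliminates x²+y² and gives linear equations (the radical axes):
78.6 x + 320.8 y = 13698.78
212.0 x + 278.0 y = 70.52
Solving the 2×2 system: x ≈ -82.0, y ≈ 62.8 km.
Check against Station 1 (with the unrounded x, y): √((x + 37.8)²+(y + 62.2)²) = 132.59 ≈ 132.58 km. ✓

(-82.0, 62.8)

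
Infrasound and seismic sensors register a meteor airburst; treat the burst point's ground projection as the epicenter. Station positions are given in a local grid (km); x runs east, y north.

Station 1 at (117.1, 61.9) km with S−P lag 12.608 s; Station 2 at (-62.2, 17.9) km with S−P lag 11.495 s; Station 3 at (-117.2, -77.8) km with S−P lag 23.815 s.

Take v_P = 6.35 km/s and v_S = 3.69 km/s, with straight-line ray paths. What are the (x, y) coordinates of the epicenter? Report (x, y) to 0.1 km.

(9.5, 89.4)

Distance from S−P lag: d = Δt · v_P v_S / (v_P − v_S) = Δt · (6.35·3.69)/(6.35−3.69) ≈ 8.8088·Δt.
So d_Station 1 = 111.06, d_Station 2 = 101.26, d_Station 3 = 209.78 km.
Circle about each station: (x − 117.1)² + (y − 61.9)² = 111.06²; (x + 62.2)² + (y − 17.9)² = 101.26²; (x + 117.2)² + (y + 77.8)² = 209.78².
Subtracting the Station 1 equation from the Station 2 and Station 3 equations removes the quadratic terms:
-358.6 x − 88.0 y = -11274.03
-468.6 x − 279.4 y = -29428.66
Solving the 2×2 system: x ≈ 9.5, y ≈ 89.4 km.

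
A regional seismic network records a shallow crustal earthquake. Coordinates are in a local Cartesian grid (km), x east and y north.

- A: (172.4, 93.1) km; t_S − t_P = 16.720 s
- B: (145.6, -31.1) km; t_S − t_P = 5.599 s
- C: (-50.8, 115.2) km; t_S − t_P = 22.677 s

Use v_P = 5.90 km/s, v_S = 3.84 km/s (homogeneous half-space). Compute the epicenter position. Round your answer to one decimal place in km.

106.3 km east, -78.5 km north

Distance from S−P lag: d = Δt · v_P v_S / (v_P − v_S) = Δt · (5.90·3.84)/(5.90−3.84) ≈ 10.9981·Δt.
So d_A = 183.89, d_B = 61.58, d_C = 249.40 km.
Circle about each station: (x − 172.4)² + (y − 93.1)² = 183.89²; (x − 145.6)² + (y + 31.1)² = 61.58²; (x + 50.8)² + (y − 115.2)² = 249.40².
Subtracting the A equation from the B and C equations removes the quadratic terms:
-53.6 x − 248.4 y = 13800.64
-446.4 x + 44.2 y = -50922.52
Solving the 2×2 system: x ≈ 106.3, y ≈ -78.5 km.
Check against A (with the unrounded x, y): √((x − 172.4)²+(y − 93.1)²) = 183.89 ≈ 183.89 km. ✓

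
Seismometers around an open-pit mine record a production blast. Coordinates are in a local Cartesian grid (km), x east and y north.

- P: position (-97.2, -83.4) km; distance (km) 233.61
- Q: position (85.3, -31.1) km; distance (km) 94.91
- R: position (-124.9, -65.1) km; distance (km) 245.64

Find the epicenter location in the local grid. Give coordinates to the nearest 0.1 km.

84.2 km east, 63.8 km north

Circle about each station: (x + 97.2)² + (y + 83.4)² = 233.61²; (x − 85.3)² + (y + 31.1)² = 94.91²; (x + 124.9)² + (y + 65.1)² = 245.64².
Subtracting pairs of circle equations eliminates x²+y² and gives linear equations (the radical axes):
365.0 x + 104.6 y = 37405.62
-55.4 x + 36.6 y = -2330.76
Solving the 2×2 system: x ≈ 84.2, y ≈ 63.8 km.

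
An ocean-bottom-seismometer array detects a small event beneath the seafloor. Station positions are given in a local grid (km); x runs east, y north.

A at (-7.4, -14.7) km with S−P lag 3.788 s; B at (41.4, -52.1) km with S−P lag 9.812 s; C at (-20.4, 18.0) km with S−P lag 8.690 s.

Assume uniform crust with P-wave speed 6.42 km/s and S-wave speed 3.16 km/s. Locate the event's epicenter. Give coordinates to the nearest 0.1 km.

x ≈ -17.5 km, y ≈ -36.0 km

Distance from S−P lag: d = Δt · v_P v_S / (v_P − v_S) = Δt · (6.42·3.16)/(6.42−3.16) ≈ 6.2231·Δt.
So d_A = 23.57, d_B = 61.06, d_C = 54.08 km.
Circle about each station: (x + 7.4)² + (y + 14.7)² = 23.57²; (x − 41.4)² + (y + 52.1)² = 61.06²; (x + 20.4)² + (y − 18.0)² = 54.08².
Subtracting pairs of circle equations eliminates x²+y² and gives linear equations (the radical axes):
97.6 x − 74.8 y = 984.74
-26.0 x + 65.4 y = -1899.79
Solving the 2×2 system: x ≈ -17.5, y ≈ -36.0 km.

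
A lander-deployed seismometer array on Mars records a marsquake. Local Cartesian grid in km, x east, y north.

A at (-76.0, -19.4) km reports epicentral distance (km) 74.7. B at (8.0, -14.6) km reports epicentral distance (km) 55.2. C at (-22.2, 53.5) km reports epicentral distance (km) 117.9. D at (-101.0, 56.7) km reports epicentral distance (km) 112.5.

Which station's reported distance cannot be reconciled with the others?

Solve using three stations at a time. Using A, B, C (subtract circle equations pairwise → linear system) gives (x, y) ≈ (-16.2, -64.3).
Distances from that point to each station vs reported:
  A: calculated 74.8 vs reported 74.7 → residual 0.1 km
  B: calculated 55.3 vs reported 55.2 → residual 0.1 km
  C: calculated 117.9 vs reported 117.9 → residual 0.0 km
  D: calculated 147.7 vs reported 112.5 → residual 35.2 km
A, B, C are mutually consistent (residuals ≈ 0); D is off by 35.2 km.

D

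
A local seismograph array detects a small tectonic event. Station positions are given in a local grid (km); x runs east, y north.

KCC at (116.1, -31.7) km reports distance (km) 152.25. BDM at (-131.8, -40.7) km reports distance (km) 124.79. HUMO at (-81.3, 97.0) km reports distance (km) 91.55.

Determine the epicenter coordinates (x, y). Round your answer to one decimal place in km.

Circle about each station: (x − 116.1)² + (y + 31.7)² = 152.25²; (x + 131.8)² + (y + 40.7)² = 124.79²; (x + 81.3)² + (y − 97.0)² = 91.55².
Subtracting the KCC equation from the BDM and HUMO equations removes the quadratic terms:
-495.8 x − 18.0 y = 12151.15
-394.8 x + 257.4 y = 16333.25
Solving the 2×2 system: x ≈ -25.4, y ≈ 24.5 km.
Check against KCC (with the unrounded x, y): √((x − 116.1)²+(y + 31.7)²) = 152.25 ≈ 152.25 km. ✓

(-25.4, 24.5)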